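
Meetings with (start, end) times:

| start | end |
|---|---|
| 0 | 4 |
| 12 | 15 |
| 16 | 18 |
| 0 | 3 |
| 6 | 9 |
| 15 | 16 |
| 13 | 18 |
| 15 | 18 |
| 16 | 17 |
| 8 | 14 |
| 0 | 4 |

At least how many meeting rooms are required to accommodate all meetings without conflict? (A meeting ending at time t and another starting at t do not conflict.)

starts: [0, 0, 0, 6, 8, 12, 13, 15, 15, 16, 16]
ends:   [3, 4, 4, 9, 14, 15, 16, 17, 18, 18, 18]
s0→1 s0→2 s0→3 e3→2 e4→1 e4→0 s6→1 s8→2 e9→1 s12→2 s13→3 e14→2 e15→1 s15→2 s15→3 e16→2 s16→3 s16→4  — peak 4.

4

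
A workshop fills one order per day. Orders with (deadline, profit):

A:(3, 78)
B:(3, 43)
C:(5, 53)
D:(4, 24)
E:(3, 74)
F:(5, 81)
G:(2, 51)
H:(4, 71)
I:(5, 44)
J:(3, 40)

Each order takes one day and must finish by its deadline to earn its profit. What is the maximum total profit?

Take jobs in profit order; each goes to the latest open slot no later than its deadline.
Profit order: F=81 A=78 E=74 H=71 C=53 G=51 I=44 B=43 J=40 D=24
Assign: F→slot 5, A→slot 3, E→slot 2, H→slot 4, C→slot 1, G skipped, I skipped, B skipped, J skipped, D skipped.
Slots: [1:C] [2:E] [3:A] [4:H] [5:F]
Profit = 53 + 74 + 78 + 71 + 81 = 357

357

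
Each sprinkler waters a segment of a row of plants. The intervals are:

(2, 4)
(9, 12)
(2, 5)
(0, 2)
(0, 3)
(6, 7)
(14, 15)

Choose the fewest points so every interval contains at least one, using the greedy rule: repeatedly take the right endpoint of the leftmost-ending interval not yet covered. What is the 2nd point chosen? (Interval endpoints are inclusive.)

Sorted: [0,2] [0,3] [2,4] [2,5] [6,7] [9,12] [14,15]
{[0,2],[0,3],[2,4],[2,5]} hit by 2; {[6,7]} hit by 7; {[9,12]} hit by 12; {[14,15]} hit by 15.
Points: 2, 7, 12, 15 (4 total).

7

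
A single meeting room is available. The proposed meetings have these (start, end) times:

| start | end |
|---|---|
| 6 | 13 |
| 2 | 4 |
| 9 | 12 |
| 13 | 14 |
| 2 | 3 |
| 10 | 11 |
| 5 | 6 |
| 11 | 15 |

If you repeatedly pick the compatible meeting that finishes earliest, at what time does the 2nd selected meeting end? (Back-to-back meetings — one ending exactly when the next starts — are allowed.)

6

Sort by end time and greedily take each interval whose start is ≥ the last chosen end.
Sorted by end: (2,3)  (2,4)  (5,6)  (10,11)  (9,12)  (6,13)  (13,14)  (11,15)
take (2,3); skip (2,4); take (5,6); take (10,11); skip (9,12); take (13,14).
Selected: (2,3) (5,6) (10,11) (13,14)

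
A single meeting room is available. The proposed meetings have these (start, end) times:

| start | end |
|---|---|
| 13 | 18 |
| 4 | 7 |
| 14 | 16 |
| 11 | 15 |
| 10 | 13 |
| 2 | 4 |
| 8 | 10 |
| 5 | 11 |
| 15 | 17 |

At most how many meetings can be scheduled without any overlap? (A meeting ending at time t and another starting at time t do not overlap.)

Order by finish time; keep every interval that doesn't clash with the previous kept one.
By end time: (2,4), (4,7), (8,10), (5,11), (10,13), (11,15), (14,16), (15,17), (13,18).
Pick (2,4); next start ≥ 4 → (4,7); next start ≥ 7 → (8,10); next start ≥ 10 → (10,13); next start ≥ 13 → (14,16).
Selected 5 meetings.

5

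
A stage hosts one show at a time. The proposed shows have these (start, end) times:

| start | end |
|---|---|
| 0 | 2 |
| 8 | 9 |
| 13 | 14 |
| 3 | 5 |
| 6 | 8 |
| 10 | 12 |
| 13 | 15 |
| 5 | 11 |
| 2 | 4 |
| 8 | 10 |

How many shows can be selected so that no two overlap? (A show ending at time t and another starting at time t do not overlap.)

6

Sort by end time and greedily take each interval whose start is ≥ the last chosen end.
Sorted by end: (0,2)  (2,4)  (3,5)  (6,8)  (8,9)  (8,10)  (5,11)  (10,12)  (13,14)  (13,15)
take (0,2); take (2,4); take (6,8); take (8,9); take (10,12); take (13,14); skip (13,15).
Selected 6 shows.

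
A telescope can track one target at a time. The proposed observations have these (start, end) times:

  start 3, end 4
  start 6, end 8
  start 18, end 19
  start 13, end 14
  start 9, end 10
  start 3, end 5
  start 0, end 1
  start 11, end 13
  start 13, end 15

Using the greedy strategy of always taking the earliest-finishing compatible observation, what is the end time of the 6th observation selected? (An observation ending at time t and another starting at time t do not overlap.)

Sort by end time and greedily take each interval whose start is ≥ the last chosen end.
Sorted by end: (0,1)  (3,4)  (3,5)  (6,8)  (9,10)  (11,13)  (13,14)  (13,15)  (18,19)
take (0,1); take (3,4); take (6,8); take (9,10); take (11,13); take (13,14); take (18,19).
Selected: (0,1) (3,4) (6,8) (9,10) (11,13) (13,14) (18,19)

14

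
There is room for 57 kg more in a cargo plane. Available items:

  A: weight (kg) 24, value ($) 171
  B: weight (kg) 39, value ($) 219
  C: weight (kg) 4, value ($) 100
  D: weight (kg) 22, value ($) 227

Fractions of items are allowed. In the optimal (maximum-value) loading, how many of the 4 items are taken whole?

3

Greedy by value/weight ratio, highest first.
Order: C (100/4=25.00) > D (227/22=10.32) > A (171/24=7.12) > B (219/39=5.62)
Fill: take C (4 @ 100) → take D (22 @ 227) → take A (24 @ 171) → take 7/39 of B → 39.31; 57/57 used.
3 item(s) taken whole; one partial (take 7/39 of B).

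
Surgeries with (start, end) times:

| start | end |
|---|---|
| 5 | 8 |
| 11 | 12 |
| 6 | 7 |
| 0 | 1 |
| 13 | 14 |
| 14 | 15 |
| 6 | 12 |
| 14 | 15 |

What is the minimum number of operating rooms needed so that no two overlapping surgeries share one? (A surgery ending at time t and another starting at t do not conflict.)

3

Events (time:±→running): 0:+→1 1:-→0 5:+→1 6:+→2 6:+→3 … peak 3.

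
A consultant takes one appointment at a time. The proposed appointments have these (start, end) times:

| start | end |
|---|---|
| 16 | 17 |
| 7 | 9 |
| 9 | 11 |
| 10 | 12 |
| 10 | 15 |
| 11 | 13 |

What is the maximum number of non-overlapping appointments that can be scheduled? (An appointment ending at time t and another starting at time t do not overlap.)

4

Sort by end time and greedily take each interval whose start is ≥ the last chosen end.
By end time: (7,9), (9,11), (10,12), (11,13), (10,15), (16,17).
Pick (7,9); next start ≥ 9 → (9,11); next start ≥ 11 → (11,13); next start ≥ 13 → (16,17).
Selected 4 appointments.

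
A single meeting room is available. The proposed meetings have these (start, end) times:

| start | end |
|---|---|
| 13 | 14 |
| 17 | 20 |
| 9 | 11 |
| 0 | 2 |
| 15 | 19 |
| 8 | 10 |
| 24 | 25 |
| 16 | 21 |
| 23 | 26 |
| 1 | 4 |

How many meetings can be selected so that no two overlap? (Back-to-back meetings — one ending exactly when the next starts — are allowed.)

Greedy by earliest finish: after sorting by end time, pick each interval compatible with the last pick.
By end time: (0,2), (1,4), (8,10), (9,11), (13,14), (15,19), (17,20), (16,21), (24,25), (23,26).
Pick (0,2); next start ≥ 2 → (8,10); next start ≥ 10 → (13,14); next start ≥ 14 → (15,19); next start ≥ 19 → (24,25).
Selected 5 meetings.

5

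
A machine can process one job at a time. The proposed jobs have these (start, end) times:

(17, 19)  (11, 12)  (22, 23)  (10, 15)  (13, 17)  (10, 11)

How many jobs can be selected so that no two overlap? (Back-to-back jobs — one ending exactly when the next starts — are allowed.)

5

Order by finish time; keep every interval that doesn't clash with the previous kept one.
Sorted by end: (10,11)  (11,12)  (10,15)  (13,17)  (17,19)  (22,23)
take (10,11); take (11,12); take (13,17); take (17,19); take (22,23).
Selected 5 jobs.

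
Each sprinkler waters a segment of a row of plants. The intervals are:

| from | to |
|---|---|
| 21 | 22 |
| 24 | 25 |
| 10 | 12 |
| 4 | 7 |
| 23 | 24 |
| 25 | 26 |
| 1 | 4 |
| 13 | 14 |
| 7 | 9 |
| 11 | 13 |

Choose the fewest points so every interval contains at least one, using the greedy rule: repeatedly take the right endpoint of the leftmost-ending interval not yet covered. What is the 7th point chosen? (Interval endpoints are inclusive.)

Process intervals by earliest right end; each time one isn't hit yet, stab at its right endpoint.
Sorted: [1,4] [4,7] [7,9] [10,12] [11,13] [13,14] [21,22] [23,24] [24,25] [25,26]
{[1,4],[4,7]} hit by 4; {[7,9]} hit by 9; {[10,12],[11,13]} hit by 12; {[13,14]} hit by 14; {[21,22]} hit by 22; {[23,24],[24,25]} hit by 24; {[25,26]} hit by 26.
Points: 4, 9, 12, 14, 22, 24, 26 (7 total).

26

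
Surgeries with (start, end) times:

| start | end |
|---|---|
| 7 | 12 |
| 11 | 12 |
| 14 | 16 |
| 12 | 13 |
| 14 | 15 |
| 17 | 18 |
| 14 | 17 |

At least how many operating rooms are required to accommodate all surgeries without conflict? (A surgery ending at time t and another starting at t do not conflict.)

3

Events (time:±→running): 7:+→1 11:+→2 12:-→1 12:-→0 12:+→1 13:-→0 14:+→1 14:+→2 14:+→3 … peak 3.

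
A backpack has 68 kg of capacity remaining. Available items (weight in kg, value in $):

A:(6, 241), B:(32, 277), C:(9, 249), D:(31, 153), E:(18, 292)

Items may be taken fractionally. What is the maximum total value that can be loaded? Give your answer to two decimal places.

1073.81

Sort by value per unit weight and fill in that order.
Order: A (241/6=40.17) > C (249/9=27.67) > E (292/18=16.22) > B (277/32=8.66) > D (153/31=4.94)
Fill: take A (6 @ 241) → take C (9 @ 249) → take E (18 @ 292) → take B (32 @ 277) → take 3/31 of D → 14.81; 68/68 used.
Total value = 1073.81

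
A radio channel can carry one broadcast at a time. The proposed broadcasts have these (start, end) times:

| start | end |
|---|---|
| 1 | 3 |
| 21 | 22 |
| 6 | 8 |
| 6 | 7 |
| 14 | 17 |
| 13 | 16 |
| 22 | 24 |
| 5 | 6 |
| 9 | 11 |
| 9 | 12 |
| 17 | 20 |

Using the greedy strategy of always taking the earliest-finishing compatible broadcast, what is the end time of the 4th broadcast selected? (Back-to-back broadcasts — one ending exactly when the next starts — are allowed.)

11

Order by finish time; keep every interval that doesn't clash with the previous kept one.
By end time: (1,3), (5,6), (6,7), (6,8), (9,11), (9,12), (13,16), (14,17), (17,20), (21,22), (22,24).
Pick (1,3); next start ≥ 3 → (5,6); next start ≥ 6 → (6,7); next start ≥ 7 → (9,11); next start ≥ 11 → (13,16); next start ≥ 16 → (17,20); next start ≥ 20 → (21,22); next start ≥ 22 → (22,24).
Selected: (1,3) (5,6) (6,7) (9,11) (13,16) (17,20) (21,22) (22,24)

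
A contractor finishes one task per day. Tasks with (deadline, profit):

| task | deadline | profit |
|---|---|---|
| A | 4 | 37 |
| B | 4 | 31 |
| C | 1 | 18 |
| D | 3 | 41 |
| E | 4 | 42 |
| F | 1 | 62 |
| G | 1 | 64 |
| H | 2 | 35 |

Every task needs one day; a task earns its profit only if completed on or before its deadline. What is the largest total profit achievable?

184

Sort by profit descending; place each in the latest free slot ≤ its deadline.
By profit: G(d1,64), F(d1,62), E(d4,42), D(d3,41), A(d4,37), H(d2,35), B(d4,31), C(d1,18)
G→slot 1; F skipped; E→slot 4; D→slot 3; A→slot 2; H skipped; B skipped; C skipped.
Profit = 64 + 37 + 41 + 42 = 184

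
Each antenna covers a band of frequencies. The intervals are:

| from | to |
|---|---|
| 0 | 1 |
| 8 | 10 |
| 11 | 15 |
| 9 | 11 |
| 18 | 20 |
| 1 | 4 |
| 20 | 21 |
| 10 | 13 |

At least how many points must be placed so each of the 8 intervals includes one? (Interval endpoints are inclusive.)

4

By right end: [0,1]  [1,4]  [8,10]  [9,11]  [10,13]  [11,15]  [18,20]  [20,21]
[0,1] uncovered → point at 1; [8,10] uncovered → point at 10; [11,15] uncovered → point at 15; [18,20] uncovered → point at 20.
Points: 1, 10, 15, 20 (4 total).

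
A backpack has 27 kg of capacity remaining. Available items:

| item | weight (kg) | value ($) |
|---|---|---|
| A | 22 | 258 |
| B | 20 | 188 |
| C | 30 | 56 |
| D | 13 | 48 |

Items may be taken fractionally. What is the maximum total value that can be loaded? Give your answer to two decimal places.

305.00

Sort by value per unit weight and fill in that order.
Ratios (sorted): A 11.73, B 9.40, D 3.69, C 1.87
take A (22 @ 258); take 5/20 of B → 47.00. Capacity used 27/27.
Total value = 305.00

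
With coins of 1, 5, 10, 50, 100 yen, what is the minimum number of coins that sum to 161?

Use the largest denomination that fits, subtract, and repeat.
161 − 1×100→61 − 1×50→11 − 1×10→1 − 1×1→0
Total coins = 1 + 1 + 1 + 1 = 4

4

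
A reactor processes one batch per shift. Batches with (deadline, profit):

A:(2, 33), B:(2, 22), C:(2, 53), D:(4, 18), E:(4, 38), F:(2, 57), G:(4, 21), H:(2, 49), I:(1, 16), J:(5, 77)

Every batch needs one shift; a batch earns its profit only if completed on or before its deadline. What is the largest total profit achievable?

246

Take jobs in profit order; each goes to the latest open slot no later than its deadline.
Profit order: J=77 F=57 C=53 H=49 E=38 A=33 B=22 G=21 D=18 I=16
Assign: J→slot 5, F→slot 2, C→slot 1, H skipped, E→slot 4, A skipped, B skipped, G→slot 3, D skipped, I skipped.
Slots: [1:C] [2:F] [3:G] [4:E] [5:J]
Profit = 53 + 57 + 21 + 38 + 77 = 246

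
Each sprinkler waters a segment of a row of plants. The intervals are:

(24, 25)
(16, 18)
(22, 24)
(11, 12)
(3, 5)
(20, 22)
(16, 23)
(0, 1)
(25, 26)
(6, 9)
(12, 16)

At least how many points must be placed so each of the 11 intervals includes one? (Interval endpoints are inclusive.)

Process intervals by earliest right end; each time one isn't hit yet, stab at its right endpoint.
By right end: [0,1]  [3,5]  [6,9]  [11,12]  [12,16]  [16,18]  [20,22]  [16,23]  [22,24]  [24,25]  [25,26]
[0,1] uncovered → point at 1; [3,5] uncovered → point at 5; [6,9] uncovered → point at 9; [11,12] uncovered → point at 12; [16,18] uncovered → point at 18; [20,22] uncovered → point at 22; [24,25] uncovered → point at 25.
Points: 1, 5, 9, 12, 18, 22, 25 (7 total).

7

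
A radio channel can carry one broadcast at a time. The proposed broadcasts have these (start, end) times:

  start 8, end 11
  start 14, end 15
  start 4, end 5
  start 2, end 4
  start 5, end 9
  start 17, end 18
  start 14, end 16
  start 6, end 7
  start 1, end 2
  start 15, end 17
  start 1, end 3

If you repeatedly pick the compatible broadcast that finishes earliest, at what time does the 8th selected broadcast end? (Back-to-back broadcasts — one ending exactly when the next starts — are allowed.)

Sorted by end: (1,2)  (1,3)  (2,4)  (4,5)  (6,7)  (5,9)  (8,11)  (14,15)  (14,16)  (15,17)  (17,18)
take (1,2); skip (1,3); take (2,4); take (4,5); take (6,7); take (8,11); take (14,15); take (15,17); take (17,18).
Selected: (1,2) (2,4) (4,5) (6,7) (8,11) (14,15) (15,17) (17,18)

18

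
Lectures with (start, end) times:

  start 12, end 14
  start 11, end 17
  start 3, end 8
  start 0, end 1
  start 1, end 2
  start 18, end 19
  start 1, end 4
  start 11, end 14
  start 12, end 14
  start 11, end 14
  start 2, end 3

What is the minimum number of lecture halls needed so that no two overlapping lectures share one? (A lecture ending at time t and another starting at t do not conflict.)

5

The answer is the maximum number of intervals overlapping at any instant.
starts: [0, 1, 1, 2, 3, 11, 11, 11, 12, 12, 18]
ends:   [1, 2, 3, 4, 8, 14, 14, 14, 14, 17, 19]
s0→1 e1→0 s1→1 s1→2 e2→1 s2→2 e3→1 s3→2 e4→1 e8→0 s11→1 s11→2 s11→3 s12→4 s12→5  — peak 5.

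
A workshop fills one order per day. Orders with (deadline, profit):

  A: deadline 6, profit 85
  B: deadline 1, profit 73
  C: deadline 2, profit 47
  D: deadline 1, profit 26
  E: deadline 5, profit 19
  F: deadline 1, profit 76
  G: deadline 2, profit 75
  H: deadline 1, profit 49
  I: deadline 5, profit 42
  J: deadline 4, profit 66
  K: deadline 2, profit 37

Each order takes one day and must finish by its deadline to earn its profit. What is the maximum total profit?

363

Take jobs in profit order; each goes to the latest open slot no later than its deadline.
By profit: A(d6,85), F(d1,76), G(d2,75), B(d1,73), J(d4,66), H(d1,49), C(d2,47), I(d5,42), K(d2,37), D(d1,26), E(d5,19)
A→slot 6; F→slot 1; G→slot 2; B skipped; J→slot 4; H skipped; C skipped; I→slot 5; K skipped; D skipped; E→slot 3.
Profit = 76 + 75 + 19 + 66 + 42 + 85 = 363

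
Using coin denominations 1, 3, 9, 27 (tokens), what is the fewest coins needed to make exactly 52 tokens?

6

52 = 1×27 + 2×9 + 2×3 + 1×1
Total coins = 1 + 2 + 2 + 1 = 6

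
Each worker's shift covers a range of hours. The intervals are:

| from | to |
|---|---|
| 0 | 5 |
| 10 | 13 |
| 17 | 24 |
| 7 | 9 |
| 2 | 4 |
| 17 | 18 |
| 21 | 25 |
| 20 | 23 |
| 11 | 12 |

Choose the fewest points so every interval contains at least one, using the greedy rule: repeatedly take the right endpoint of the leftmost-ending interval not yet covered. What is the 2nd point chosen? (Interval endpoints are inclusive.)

9

Process intervals by earliest right end; each time one isn't hit yet, stab at its right endpoint.
Sorted: [2,4] [0,5] [7,9] [11,12] [10,13] [17,18] [20,23] [17,24] [21,25]
{[2,4],[0,5]} hit by 4; {[7,9]} hit by 9; {[11,12],[10,13]} hit by 12; {[17,18]} hit by 18; {[20,23],[17,24],[21,25]} hit by 23.
Points: 4, 9, 12, 18, 23 (5 total).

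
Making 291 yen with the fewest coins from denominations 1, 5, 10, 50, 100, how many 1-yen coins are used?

1

291 − 2×100→91 − 1×50→41 − 4×10→1 − 1×1→0
Count of 1: 1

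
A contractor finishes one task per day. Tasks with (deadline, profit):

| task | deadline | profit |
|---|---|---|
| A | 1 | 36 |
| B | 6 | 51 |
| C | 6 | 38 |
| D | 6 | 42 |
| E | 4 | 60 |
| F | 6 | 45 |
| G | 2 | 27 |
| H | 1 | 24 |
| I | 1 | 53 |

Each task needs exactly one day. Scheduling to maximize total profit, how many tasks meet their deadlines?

Sort by profit descending; place each in the latest free slot ≤ its deadline.
Profit order: E=60 I=53 B=51 F=45 D=42 C=38 A=36 G=27 H=24
Assign: E→slot 4, I→slot 1, B→slot 6, F→slot 5, D→slot 3, C→slot 2, A skipped, G skipped, H skipped.
Slots: [1:I] [2:C] [3:D] [4:E] [5:F] [6:B]
6 of 9 scheduled.

6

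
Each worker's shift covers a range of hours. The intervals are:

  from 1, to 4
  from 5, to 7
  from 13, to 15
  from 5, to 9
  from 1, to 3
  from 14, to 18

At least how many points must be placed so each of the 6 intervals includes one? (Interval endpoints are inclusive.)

Process intervals by earliest right end; each time one isn't hit yet, stab at its right endpoint.
Sorted: [1,3] [1,4] [5,7] [5,9] [13,15] [14,18]
{[1,3],[1,4]} hit by 3; {[5,7],[5,9]} hit by 7; {[13,15],[14,18]} hit by 15.
Points: 3, 7, 15 (3 total).

3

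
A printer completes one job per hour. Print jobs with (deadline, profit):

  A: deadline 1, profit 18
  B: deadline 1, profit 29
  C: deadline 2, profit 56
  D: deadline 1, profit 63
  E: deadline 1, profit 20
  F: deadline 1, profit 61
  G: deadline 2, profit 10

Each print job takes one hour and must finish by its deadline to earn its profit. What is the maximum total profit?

Profit order: D=63 F=61 C=56 B=29 E=20 A=18 G=10
Assign: D→slot 1, F skipped, C→slot 2, B skipped, E skipped, A skipped, G skipped.
Slots: [1:D] [2:C]
Profit = 63 + 56 = 119

119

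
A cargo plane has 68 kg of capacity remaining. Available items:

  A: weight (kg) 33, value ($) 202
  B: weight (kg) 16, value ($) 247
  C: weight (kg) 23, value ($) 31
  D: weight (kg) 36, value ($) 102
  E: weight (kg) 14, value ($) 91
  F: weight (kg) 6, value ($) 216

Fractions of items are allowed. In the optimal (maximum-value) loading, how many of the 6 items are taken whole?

3

Greedy by value/weight ratio, highest first.
Ratios (sorted): F 36.00, B 15.44, E 6.50, A 6.12, D 2.83, C 1.35
take F (6 @ 216); take B (16 @ 247); take E (14 @ 91); take 32/33 of A → 195.88. Capacity used 68/68.
3 item(s) taken whole; one partial (take 32/33 of A).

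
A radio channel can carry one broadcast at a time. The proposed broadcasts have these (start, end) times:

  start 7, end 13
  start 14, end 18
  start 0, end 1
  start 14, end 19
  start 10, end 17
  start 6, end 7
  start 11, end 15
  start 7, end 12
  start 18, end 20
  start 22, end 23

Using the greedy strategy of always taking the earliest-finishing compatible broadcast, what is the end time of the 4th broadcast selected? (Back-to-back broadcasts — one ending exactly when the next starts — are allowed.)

18

Order by finish time; keep every interval that doesn't clash with the previous kept one.
By end time: (0,1), (6,7), (7,12), (7,13), (11,15), (10,17), (14,18), (14,19), (18,20), (22,23).
Pick (0,1); next start ≥ 1 → (6,7); next start ≥ 7 → (7,12); next start ≥ 12 → (14,18); next start ≥ 18 → (18,20); next start ≥ 20 → (22,23).
Selected: (0,1) (6,7) (7,12) (14,18) (18,20) (22,23)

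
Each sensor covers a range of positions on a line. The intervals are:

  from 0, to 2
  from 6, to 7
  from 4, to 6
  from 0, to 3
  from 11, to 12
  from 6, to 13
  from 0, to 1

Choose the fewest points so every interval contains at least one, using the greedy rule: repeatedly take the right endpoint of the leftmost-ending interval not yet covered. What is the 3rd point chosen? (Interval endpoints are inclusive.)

Sorted: [0,1] [0,2] [0,3] [4,6] [6,7] [11,12] [6,13]
{[0,1],[0,2],[0,3]} hit by 1; {[4,6],[6,7]} hit by 6; {[11,12],[6,13]} hit by 12.
Points: 1, 6, 12 (3 total).

12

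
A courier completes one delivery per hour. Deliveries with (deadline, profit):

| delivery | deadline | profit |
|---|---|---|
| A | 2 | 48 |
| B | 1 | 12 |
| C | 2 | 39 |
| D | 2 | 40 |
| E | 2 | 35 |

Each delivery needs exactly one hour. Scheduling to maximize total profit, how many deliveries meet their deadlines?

2

Sort by profit descending; place each in the latest free slot ≤ its deadline.
By profit: A(d2,48), D(d2,40), C(d2,39), E(d2,35), B(d1,12)
A→slot 2; D→slot 1; C skipped; E skipped; B skipped.
2 of 5 scheduled.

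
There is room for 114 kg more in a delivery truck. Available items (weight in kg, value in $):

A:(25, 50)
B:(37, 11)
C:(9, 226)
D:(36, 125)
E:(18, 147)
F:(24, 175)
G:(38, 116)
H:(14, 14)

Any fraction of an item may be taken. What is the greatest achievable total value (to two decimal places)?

755.42

Ratios (sorted): C 25.11, E 8.17, F 7.29, D 3.47, G 3.05, A 2.00, H 1.00, B 0.30
take C (9 @ 226); take E (18 @ 147); take F (24 @ 175); take D (36 @ 125); take 27/38 of G → 82.42. Capacity used 114/114.
Total value = 755.42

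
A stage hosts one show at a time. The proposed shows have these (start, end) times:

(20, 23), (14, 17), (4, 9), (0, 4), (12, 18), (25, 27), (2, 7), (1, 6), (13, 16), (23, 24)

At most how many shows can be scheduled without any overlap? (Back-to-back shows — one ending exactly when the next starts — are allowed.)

Order by finish time; keep every interval that doesn't clash with the previous kept one.
Sorted by end: (0,4)  (1,6)  (2,7)  (4,9)  (13,16)  (14,17)  (12,18)  (20,23)  (23,24)  (25,27)
take (0,4); take (4,9); take (13,16); skip (12,18); take (20,23); take (23,24); take (25,27).
Selected 6 shows.

6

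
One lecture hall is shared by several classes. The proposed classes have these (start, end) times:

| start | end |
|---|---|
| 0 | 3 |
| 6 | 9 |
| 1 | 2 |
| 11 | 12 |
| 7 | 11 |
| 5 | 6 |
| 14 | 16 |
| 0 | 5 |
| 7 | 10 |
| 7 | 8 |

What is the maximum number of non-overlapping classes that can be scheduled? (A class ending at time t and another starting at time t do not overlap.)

Greedy by earliest finish: after sorting by end time, pick each interval compatible with the last pick.
Sorted by end: (1,2)  (0,3)  (0,5)  (5,6)  (7,8)  (6,9)  (7,10)  (7,11)  (11,12)  (14,16)
take (1,2); skip (0,5); take (5,6); take (7,8); skip (7,10); take (11,12); take (14,16).
Selected 5 classes.

5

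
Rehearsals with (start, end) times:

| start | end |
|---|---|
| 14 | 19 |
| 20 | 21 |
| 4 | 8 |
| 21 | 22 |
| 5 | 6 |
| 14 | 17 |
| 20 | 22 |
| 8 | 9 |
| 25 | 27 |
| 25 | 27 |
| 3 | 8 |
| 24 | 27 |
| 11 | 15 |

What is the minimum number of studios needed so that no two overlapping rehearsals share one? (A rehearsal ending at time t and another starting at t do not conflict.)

3

Count concurrent intervals with a sweep; the peak is the room count.
starts: [3, 4, 5, 8, 11, 14, 14, 20, 20, 21, 24, 25, 25]
ends:   [6, 8, 8, 9, 15, 17, 19, 21, 22, 22, 27, 27, 27]
s3→1 s4→2 s5→3  — peak 3.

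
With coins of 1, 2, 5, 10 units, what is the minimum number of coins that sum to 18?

4

18 − 1×10→8 − 1×5→3 − 1×2→1 − 1×1→0
Total coins = 1 + 1 + 1 + 1 = 4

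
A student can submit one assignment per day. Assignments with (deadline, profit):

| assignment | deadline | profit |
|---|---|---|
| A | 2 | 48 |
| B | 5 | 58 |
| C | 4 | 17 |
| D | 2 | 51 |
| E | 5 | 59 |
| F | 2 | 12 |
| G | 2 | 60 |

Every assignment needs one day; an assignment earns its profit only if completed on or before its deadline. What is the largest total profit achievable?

245

By profit: G(d2,60), E(d5,59), B(d5,58), D(d2,51), A(d2,48), C(d4,17), F(d2,12)
G→slot 2; E→slot 5; B→slot 4; D→slot 1; A skipped; C→slot 3; F skipped.
Profit = 51 + 60 + 17 + 58 + 59 = 245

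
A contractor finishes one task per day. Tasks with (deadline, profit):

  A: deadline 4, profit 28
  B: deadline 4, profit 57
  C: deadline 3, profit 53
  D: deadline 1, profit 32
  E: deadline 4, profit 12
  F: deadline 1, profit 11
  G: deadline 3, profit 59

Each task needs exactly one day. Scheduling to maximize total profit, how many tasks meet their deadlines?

4

Take jobs in profit order; each goes to the latest open slot no later than its deadline.
By profit: G(d3,59), B(d4,57), C(d3,53), D(d1,32), A(d4,28), E(d4,12), F(d1,11)
G→slot 3; B→slot 4; C→slot 2; D→slot 1; A skipped; E skipped; F skipped.
4 of 7 scheduled.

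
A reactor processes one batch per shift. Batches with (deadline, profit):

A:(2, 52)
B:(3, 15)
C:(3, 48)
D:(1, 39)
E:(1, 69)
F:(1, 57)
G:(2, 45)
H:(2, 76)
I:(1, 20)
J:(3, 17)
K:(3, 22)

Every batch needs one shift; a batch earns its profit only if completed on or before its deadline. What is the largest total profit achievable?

193

Profit order: H=76 E=69 F=57 A=52 C=48 G=45 D=39 K=22 I=20 J=17 B=15
Assign: H→slot 2, E→slot 1, F skipped, A skipped, C→slot 3, G skipped, D skipped, K skipped, I skipped, J skipped, B skipped.
Slots: [1:E] [2:H] [3:C]
Profit = 69 + 76 + 48 = 193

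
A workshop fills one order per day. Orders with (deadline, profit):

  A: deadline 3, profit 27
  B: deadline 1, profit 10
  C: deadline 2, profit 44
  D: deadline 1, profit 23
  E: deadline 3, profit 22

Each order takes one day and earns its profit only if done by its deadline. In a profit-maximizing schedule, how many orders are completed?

Profit order: C=44 A=27 D=23 E=22 B=10
Assign: C→slot 2, A→slot 3, D→slot 1, E skipped, B skipped.
Slots: [1:D] [2:C] [3:A]
3 of 5 scheduled.

3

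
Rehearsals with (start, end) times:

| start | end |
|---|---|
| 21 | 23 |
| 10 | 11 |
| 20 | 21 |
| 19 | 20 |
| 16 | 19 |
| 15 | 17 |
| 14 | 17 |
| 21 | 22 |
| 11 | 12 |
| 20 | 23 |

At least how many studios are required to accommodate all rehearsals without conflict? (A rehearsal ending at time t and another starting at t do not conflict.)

3

starts: [10, 11, 14, 15, 16, 19, 20, 20, 21, 21]
ends:   [11, 12, 17, 17, 19, 20, 21, 22, 23, 23]
s10→1 e11→0 s11→1 e12→0 s14→1 s15→2 s16→3  — peak 3.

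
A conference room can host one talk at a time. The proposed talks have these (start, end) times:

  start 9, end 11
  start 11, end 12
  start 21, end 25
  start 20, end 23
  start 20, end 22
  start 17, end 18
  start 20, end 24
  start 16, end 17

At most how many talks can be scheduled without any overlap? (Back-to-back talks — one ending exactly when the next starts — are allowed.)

Sorted by end: (9,11)  (11,12)  (16,17)  (17,18)  (20,22)  (20,23)  (20,24)  (21,25)
take (9,11); take (11,12); take (16,17); take (17,18); take (20,22).
Selected 5 talks.

5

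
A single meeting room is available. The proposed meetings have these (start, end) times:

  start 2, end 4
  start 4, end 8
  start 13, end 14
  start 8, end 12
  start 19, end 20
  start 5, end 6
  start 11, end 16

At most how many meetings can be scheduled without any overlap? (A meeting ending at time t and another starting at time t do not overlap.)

Sorted by end: (2,4)  (5,6)  (4,8)  (8,12)  (13,14)  (11,16)  (19,20)
take (2,4); take (5,6); skip (4,8); take (8,12); take (13,14); skip (11,16); take (19,20).
Selected 5 meetings.

5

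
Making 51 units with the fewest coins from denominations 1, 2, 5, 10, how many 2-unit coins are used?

51 = 5×10 + 1×1
Count of 2: 0

0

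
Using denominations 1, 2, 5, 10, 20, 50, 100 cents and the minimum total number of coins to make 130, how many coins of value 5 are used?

0

130 = 1×100 + 1×20 + 1×10
Count of 5: 0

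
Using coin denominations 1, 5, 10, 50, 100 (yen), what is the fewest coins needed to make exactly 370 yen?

6

Use the largest denomination that fits, subtract, and repeat.
370 = 3×100 + 1×50 + 2×10
Total coins = 3 + 1 + 2 = 6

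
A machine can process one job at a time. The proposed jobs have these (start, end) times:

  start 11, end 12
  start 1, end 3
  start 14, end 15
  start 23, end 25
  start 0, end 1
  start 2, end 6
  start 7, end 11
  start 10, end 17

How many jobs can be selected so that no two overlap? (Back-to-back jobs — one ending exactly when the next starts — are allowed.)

6

Sort by end time and greedily take each interval whose start is ≥ the last chosen end.
Sorted by end: (0,1)  (1,3)  (2,6)  (7,11)  (11,12)  (14,15)  (10,17)  (23,25)
take (0,1); take (1,3); take (7,11); take (11,12); take (14,15); take (23,25).
Selected 6 jobs.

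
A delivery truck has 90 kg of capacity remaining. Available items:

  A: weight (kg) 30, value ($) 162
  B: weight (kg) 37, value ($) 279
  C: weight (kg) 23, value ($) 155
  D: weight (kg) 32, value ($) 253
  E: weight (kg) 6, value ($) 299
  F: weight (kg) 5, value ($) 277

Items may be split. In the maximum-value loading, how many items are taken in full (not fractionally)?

4

Sort by value per unit weight and fill in that order.
Order: F (277/5=55.40) > E (299/6=49.83) > D (253/32=7.91) > B (279/37=7.54) > C (155/23=6.74) > A (162/30=5.40)
Fill: take F (5 @ 277) → take E (6 @ 299) → take D (32 @ 253) → take B (37 @ 279) → take 10/23 of C → 67.39; 90/90 used.
4 item(s) taken whole; one partial (take 10/23 of C).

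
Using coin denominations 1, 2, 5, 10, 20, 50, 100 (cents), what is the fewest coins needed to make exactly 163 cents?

5

163 − 1×100→63 − 1×50→13 − 1×10→3 − 1×2→1 − 1×1→0
Total coins = 1 + 1 + 1 + 1 + 1 = 5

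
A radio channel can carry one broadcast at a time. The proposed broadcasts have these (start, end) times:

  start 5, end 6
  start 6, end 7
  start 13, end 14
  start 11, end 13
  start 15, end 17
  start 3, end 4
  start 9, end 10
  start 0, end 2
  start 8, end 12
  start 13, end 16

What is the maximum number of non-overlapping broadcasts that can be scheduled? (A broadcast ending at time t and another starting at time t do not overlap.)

Sort by end time and greedily take each interval whose start is ≥ the last chosen end.
Sorted by end: (0,2)  (3,4)  (5,6)  (6,7)  (9,10)  (8,12)  (11,13)  (13,14)  (13,16)  (15,17)
take (0,2); take (3,4); take (5,6); take (6,7); take (9,10); take (11,13); take (13,14); take (15,17).
Selected 8 broadcasts.

8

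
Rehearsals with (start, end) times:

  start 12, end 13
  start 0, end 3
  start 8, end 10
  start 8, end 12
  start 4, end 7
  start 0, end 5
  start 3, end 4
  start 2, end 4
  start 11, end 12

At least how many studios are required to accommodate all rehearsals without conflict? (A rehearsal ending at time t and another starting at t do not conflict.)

starts: [0, 0, 2, 3, 4, 8, 8, 11, 12]
ends:   [3, 4, 4, 5, 7, 10, 12, 12, 13]
s0→1 s0→2 s2→3  — peak 3.

3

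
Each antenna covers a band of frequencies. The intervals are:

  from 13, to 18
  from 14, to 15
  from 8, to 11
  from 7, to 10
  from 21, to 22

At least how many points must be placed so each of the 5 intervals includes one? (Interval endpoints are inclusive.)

Process intervals by earliest right end; each time one isn't hit yet, stab at its right endpoint.
Sorted: [7,10] [8,11] [14,15] [13,18] [21,22]
{[7,10],[8,11]} hit by 10; {[14,15],[13,18]} hit by 15; {[21,22]} hit by 22.
Points: 10, 15, 22 (3 total).

3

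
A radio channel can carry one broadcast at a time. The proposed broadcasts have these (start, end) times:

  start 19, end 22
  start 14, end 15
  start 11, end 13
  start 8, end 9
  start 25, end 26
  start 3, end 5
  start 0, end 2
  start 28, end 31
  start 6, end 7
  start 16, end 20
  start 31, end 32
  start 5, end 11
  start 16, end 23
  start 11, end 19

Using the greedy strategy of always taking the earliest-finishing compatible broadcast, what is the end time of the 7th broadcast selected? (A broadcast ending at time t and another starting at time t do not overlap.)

20

By end time: (0,2), (3,5), (6,7), (8,9), (5,11), (11,13), (14,15), (11,19), (16,20), (19,22), (16,23), (25,26), (28,31), (31,32).
Pick (0,2); next start ≥ 2 → (3,5); next start ≥ 5 → (6,7); next start ≥ 7 → (8,9); next start ≥ 9 → (11,13); next start ≥ 13 → (14,15); next start ≥ 15 → (16,20); next start ≥ 20 → (25,26); next start ≥ 26 → (28,31); next start ≥ 31 → (31,32).
Selected: (0,2) (3,5) (6,7) (8,9) (11,13) (14,15) (16,20) (25,26) (28,31) (31,32)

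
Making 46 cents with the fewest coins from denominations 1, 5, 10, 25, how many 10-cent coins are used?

Use the largest denomination that fits, subtract, and repeat.
46 − 1×25→21 − 2×10→1 − 1×1→0
Count of 10: 2

2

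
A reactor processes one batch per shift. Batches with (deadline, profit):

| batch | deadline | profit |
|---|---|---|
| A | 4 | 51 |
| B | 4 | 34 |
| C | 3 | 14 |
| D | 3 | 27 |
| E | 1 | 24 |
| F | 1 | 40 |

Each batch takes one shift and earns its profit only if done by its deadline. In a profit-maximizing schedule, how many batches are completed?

4

By profit: A(d4,51), F(d1,40), B(d4,34), D(d3,27), E(d1,24), C(d3,14)
A→slot 4; F→slot 1; B→slot 3; D→slot 2; E skipped; C skipped.
4 of 6 scheduled.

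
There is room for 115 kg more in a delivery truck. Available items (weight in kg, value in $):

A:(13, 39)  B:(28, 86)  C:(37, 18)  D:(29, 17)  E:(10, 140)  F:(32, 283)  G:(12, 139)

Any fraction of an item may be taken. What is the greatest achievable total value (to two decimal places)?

698.72

Sort by value per unit weight and fill in that order.
Ratios (sorted): E 14.00, G 11.58, F 8.84, B 3.07, A 3.00, D 0.59, C 0.49
take E (10 @ 140); take G (12 @ 139); take F (32 @ 283); take B (28 @ 86); take A (13 @ 39); take 20/29 of D → 11.72. Capacity used 115/115.
Total value = 698.72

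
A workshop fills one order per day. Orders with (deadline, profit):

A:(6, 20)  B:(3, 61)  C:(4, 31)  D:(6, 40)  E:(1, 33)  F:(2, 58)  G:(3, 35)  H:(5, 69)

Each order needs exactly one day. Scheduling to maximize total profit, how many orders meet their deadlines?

Profit order: H=69 B=61 F=58 D=40 G=35 E=33 C=31 A=20
Assign: H→slot 5, B→slot 3, F→slot 2, D→slot 6, G→slot 1, E skipped, C→slot 4, A skipped.
Slots: [1:G] [2:F] [3:B] [4:C] [5:H] [6:D]
6 of 8 scheduled.

6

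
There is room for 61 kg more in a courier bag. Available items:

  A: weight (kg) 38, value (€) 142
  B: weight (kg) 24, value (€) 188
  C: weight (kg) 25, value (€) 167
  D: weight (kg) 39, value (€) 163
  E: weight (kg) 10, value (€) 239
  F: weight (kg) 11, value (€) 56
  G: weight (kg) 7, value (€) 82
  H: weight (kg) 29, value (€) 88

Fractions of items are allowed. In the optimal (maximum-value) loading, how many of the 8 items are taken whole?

3

Greedy by value/weight ratio, highest first.
Ratios (sorted): E 23.90, G 11.71, B 7.83, C 6.68, F 5.09, D 4.18, A 3.74, H 3.03
take E (10 @ 239); take G (7 @ 82); take B (24 @ 188); take 20/25 of C → 133.60. Capacity used 61/61.
3 item(s) taken whole; one partial (take 20/25 of C).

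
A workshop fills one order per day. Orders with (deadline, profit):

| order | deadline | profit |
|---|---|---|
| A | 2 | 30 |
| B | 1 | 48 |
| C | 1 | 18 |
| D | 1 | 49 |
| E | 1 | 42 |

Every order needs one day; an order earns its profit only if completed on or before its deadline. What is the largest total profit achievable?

79

Sort by profit descending; place each in the latest free slot ≤ its deadline.
Profit order: D=49 B=48 E=42 A=30 C=18
Assign: D→slot 1, B skipped, E skipped, A→slot 2, C skipped.
Slots: [1:D] [2:A]
Profit = 49 + 30 = 79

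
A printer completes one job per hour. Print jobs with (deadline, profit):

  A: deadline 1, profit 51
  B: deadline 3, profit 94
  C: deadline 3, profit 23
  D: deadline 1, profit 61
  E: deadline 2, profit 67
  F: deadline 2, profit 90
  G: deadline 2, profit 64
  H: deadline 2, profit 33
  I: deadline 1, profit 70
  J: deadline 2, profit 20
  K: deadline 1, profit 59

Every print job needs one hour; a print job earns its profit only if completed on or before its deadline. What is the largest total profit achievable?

Take jobs in profit order; each goes to the latest open slot no later than its deadline.
Profit order: B=94 F=90 I=70 E=67 G=64 D=61 K=59 A=51 H=33 C=23 J=20
Assign: B→slot 3, F→slot 2, I→slot 1, E skipped, G skipped, D skipped, K skipped, A skipped, H skipped, C skipped, J skipped.
Slots: [1:I] [2:F] [3:B]
Profit = 70 + 90 + 94 = 254

254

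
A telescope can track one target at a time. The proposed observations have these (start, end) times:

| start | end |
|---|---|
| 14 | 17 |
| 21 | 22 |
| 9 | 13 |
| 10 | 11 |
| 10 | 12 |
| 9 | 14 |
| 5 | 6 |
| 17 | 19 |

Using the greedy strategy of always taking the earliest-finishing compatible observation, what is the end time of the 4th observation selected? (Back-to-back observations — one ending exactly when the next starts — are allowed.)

By end time: (5,6), (10,11), (10,12), (9,13), (9,14), (14,17), (17,19), (21,22).
Pick (5,6); next start ≥ 6 → (10,11); next start ≥ 11 → (14,17); next start ≥ 17 → (17,19); next start ≥ 19 → (21,22).
Selected: (5,6) (10,11) (14,17) (17,19) (21,22)

19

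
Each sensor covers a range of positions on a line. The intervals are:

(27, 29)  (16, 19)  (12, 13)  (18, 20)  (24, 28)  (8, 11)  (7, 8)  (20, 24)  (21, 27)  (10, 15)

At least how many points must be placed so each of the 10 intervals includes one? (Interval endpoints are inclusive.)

Sorted: [7,8] [8,11] [12,13] [10,15] [16,19] [18,20] [20,24] [21,27] [24,28] [27,29]
{[7,8],[8,11]} hit by 8; {[12,13],[10,15]} hit by 13; {[16,19],[18,20]} hit by 19; {[20,24],[21,27],[24,28]} hit by 24; {[27,29]} hit by 29.
Points: 8, 13, 19, 24, 29 (5 total).

5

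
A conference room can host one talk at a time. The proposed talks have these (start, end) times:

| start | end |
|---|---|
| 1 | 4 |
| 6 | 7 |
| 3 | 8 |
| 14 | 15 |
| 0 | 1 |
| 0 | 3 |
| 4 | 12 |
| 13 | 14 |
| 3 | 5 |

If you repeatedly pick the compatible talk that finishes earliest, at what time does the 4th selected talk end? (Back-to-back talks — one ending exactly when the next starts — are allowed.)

14

Greedy by earliest finish: after sorting by end time, pick each interval compatible with the last pick.
Sorted by end: (0,1)  (0,3)  (1,4)  (3,5)  (6,7)  (3,8)  (4,12)  (13,14)  (14,15)
take (0,1); take (1,4); take (6,7); skip (4,12); take (13,14); take (14,15).
Selected: (0,1) (1,4) (6,7) (13,14) (14,15)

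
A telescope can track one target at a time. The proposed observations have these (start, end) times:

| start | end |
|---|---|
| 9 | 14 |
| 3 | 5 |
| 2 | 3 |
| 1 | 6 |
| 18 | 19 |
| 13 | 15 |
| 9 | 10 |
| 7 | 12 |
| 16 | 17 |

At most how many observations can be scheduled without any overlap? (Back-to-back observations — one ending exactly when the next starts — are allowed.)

Order by finish time; keep every interval that doesn't clash with the previous kept one.
Sorted by end: (2,3)  (3,5)  (1,6)  (9,10)  (7,12)  (9,14)  (13,15)  (16,17)  (18,19)
take (2,3); take (3,5); take (9,10); skip (7,12); take (13,15); take (16,17); take (18,19).
Selected 6 observations.

6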